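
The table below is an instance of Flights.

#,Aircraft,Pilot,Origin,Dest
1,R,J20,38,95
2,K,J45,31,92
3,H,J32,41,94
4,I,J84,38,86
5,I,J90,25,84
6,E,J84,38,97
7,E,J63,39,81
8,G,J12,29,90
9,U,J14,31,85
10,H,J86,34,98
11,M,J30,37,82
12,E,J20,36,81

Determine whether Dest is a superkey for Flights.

No

Rows 7 and 12 have the same Dest value Dest=81 but are distinct tuples, so Dest does not determine every attribute — not a superkey.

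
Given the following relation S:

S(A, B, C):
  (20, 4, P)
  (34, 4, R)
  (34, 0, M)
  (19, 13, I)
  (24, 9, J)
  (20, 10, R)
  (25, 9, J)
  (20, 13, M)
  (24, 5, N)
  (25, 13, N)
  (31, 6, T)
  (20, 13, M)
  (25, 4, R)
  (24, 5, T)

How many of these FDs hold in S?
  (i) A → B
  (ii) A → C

(i) A → B: A=20: 4 rows → B takes values {4, 10, 13} — violation; A=34: 2 rows → B takes values {4, 0} — violation; A=24: 3 rows → B takes values {9, 5} — violation; A=25: 3 rows → B takes values {9, 13, 4} — violation — fails.
(ii) A → C: A=20: 4 rows → C takes values {P, R, M} — violation; A=34: 2 rows → C takes values {R, M} — violation; A=24: 3 rows → C takes values {J, N, T} — violation; A=25: 3 rows → C takes values {J, N, R} — violation — fails.
None of the 2 dependencies hold.

0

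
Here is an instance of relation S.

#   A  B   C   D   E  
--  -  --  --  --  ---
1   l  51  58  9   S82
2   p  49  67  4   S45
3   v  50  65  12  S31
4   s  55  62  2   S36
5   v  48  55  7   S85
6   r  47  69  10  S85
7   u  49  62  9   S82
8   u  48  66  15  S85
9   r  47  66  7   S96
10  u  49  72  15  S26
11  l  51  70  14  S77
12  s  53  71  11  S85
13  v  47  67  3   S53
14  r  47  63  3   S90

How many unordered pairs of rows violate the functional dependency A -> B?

A=l: all 2 rows agree on B — 0 pairs.
A=v: violating pairs (3,5), (3,13), (5,13) — 3 pairs.
A=s: violating pairs (4,12) — 1 pair.
A=r: all 3 rows agree on B — 0 pairs.
A=u: violating pairs (7,8), (8,10) — 2 pairs.

6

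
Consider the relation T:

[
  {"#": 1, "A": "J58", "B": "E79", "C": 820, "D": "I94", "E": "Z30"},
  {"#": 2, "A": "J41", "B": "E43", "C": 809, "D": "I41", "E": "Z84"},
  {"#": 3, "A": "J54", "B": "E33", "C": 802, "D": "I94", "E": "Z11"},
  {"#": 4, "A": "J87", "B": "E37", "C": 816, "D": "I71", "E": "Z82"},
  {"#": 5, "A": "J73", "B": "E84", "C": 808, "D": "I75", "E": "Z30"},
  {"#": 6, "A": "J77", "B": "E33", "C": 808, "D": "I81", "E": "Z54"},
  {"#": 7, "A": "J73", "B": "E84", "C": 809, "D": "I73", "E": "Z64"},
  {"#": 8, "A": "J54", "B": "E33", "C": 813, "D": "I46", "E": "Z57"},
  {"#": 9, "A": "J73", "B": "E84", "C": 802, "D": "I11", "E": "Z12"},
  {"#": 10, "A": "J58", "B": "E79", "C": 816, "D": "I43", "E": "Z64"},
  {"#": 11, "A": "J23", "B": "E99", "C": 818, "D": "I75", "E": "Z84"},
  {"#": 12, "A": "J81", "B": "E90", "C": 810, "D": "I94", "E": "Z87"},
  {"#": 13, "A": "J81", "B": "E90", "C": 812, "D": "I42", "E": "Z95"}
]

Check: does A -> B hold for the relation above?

A=J58: rows 1, 10 → B = E79, E79 ✓
A=J41: row 2 → B = E43 ✓
A=J54: rows 3, 8 → B = E33, E33 ✓
A=J87: row 4 → B = E37 ✓
A=J73: rows 5, 7, 9 → B = E84, E84, E84 ✓
A=J77: row 6 → B = E33 ✓
A=J23: row 11 → B = E99 ✓
A=J81: rows 12, 13 → B = E90, E90 ✓
Every A value is associated with a single B value, so A -> B holds.

Yes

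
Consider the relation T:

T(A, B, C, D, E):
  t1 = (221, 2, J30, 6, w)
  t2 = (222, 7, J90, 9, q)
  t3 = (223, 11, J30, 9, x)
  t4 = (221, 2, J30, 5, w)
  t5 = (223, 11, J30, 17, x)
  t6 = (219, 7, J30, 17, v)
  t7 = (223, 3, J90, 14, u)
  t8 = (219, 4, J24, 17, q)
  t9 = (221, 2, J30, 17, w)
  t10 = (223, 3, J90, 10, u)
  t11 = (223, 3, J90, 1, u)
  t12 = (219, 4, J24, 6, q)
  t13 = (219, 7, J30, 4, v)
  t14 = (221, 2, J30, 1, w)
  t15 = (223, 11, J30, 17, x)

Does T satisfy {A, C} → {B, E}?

(A=221, C=J30): rows 1, 4, 9, 14 → {B,E} = (2, w), (2, w), (2, w), (2, w) ✓
(A=222, C=J90): row 2 → {B,E} = (7, q) ✓
(A=223, C=J30): rows 3, 5, 15 → {B,E} = (11, x), (11, x), (11, x) ✓
(A=219, C=J30): rows 6, 13 → {B,E} = (7, v), (7, v) ✓
(A=223, C=J90): rows 7, 10, 11 → {B,E} = (3, u), (3, u), (3, u) ✓
(A=219, C=J24): rows 8, 12 → {B,E} = (4, q), (4, q) ✓
Every {A, C} value is associated with a single {B, E} value, so {A, C} → {B, E} holds.

Yes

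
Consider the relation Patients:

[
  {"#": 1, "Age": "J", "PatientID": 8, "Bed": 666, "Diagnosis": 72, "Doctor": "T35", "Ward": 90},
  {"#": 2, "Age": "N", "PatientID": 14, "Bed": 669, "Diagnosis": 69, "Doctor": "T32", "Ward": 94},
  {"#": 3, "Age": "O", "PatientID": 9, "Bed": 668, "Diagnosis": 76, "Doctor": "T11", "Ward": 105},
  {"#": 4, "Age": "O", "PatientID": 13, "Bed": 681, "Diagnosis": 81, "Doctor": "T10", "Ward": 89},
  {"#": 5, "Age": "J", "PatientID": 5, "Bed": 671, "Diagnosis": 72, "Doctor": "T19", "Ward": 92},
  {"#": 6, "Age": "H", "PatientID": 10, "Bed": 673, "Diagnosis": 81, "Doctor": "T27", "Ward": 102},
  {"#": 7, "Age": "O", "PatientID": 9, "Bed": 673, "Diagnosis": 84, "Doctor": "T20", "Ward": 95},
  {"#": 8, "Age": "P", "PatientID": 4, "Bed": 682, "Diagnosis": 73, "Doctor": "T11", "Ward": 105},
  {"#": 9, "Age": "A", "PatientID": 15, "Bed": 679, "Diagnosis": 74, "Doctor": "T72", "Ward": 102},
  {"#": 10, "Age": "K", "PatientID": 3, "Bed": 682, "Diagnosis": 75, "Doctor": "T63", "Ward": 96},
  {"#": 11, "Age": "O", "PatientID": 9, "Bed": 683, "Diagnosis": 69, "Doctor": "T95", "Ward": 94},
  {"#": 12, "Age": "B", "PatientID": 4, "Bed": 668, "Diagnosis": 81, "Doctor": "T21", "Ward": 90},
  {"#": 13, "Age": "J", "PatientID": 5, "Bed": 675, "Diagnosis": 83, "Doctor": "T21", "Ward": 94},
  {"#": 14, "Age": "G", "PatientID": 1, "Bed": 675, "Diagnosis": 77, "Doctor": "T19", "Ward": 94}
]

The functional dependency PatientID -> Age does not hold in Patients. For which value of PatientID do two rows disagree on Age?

PatientID=8: row 1 → Age = J ✓
PatientID=14: row 2 → Age = N ✓
PatientID=9: rows 3, 7, 11 → Age = O, O, O ✓
PatientID=13: row 4 → Age = O ✓
PatientID=5: rows 5, 13 → Age = J, J ✓
PatientID=10: row 6 → Age = H ✓
PatientID=4: rows 8, 12 → Age takes values {P, B} — violation
PatientID=15: row 9 → Age = A ✓
PatientID=3: row 10 → Age = K ✓
PatientID=1: row 14 → Age = G ✓
The only PatientID value with inconsistent Age is PatientID=4.

4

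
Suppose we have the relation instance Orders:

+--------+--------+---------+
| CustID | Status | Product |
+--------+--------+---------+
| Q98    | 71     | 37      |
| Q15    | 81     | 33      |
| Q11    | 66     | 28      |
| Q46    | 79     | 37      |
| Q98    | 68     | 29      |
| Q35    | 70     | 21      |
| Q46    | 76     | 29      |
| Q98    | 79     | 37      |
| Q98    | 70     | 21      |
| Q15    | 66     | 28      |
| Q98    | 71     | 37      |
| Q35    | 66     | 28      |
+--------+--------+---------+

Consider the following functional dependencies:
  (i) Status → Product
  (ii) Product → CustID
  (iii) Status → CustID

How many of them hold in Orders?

(i) Status → Product: every LHS value maps to a single RHS value — holds.
(ii) Product → CustID: Product=37: 4 rows → CustID takes values {Q98, Q46} — violation; Product=28: 3 rows → CustID takes values {Q11, Q15, Q35} — violation; Product=29: 2 rows → CustID takes values {Q98, Q46} — violation; Product=21: 2 rows → CustID takes values {Q35, Q98} — violation — fails.
(iii) Status → CustID: Status=66: 3 rows → CustID takes values {Q11, Q15, Q35} — violation; Status=79: 2 rows → CustID takes values {Q46, Q98} — violation; Status=70: 2 rows → CustID takes values {Q35, Q98} — violation — fails.
1 of the 3 dependencies holds.

1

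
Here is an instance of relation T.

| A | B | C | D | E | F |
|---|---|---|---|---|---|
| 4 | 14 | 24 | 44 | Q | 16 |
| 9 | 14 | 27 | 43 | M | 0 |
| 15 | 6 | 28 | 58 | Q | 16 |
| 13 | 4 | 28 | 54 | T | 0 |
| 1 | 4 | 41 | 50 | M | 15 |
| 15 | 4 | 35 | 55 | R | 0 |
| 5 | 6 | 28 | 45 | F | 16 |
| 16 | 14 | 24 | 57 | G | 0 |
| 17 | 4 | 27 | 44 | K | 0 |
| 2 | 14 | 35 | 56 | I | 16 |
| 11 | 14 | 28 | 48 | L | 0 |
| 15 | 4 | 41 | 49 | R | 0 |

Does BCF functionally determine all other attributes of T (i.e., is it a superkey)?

Two distinct rows share (B=6, C=28, F=16), so BCF does not determine every attribute — not a superkey.

No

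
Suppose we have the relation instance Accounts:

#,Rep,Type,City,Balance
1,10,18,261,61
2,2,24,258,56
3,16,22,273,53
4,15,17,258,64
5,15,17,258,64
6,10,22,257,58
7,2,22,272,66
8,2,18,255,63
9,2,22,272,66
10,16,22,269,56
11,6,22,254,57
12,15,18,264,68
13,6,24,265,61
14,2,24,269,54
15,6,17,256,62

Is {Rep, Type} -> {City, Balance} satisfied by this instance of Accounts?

No

(Rep=10, Type=18): row 1 → {City,Balance} = (261, 61) ✓
(Rep=2, Type=24): rows 2, 14 → {City,Balance} takes values {(258, 56), (269, 54)} — violation
(Rep=16, Type=22): rows 3, 10 → {City,Balance} takes values {(273, 53), (269, 56)} — violation
(Rep=15, Type=17): rows 4, 5 → {City,Balance} = (258, 64), (258, 64) ✓
(Rep=10, Type=22): row 6 → {City,Balance} = (257, 58) ✓
(Rep=2, Type=22): rows 7, 9 → {City,Balance} = (272, 66), (272, 66) ✓
(Rep=2, Type=18): row 8 → {City,Balance} = (255, 63) ✓
(Rep=6, Type=22): row 11 → {City,Balance} = (254, 57) ✓
(Rep=15, Type=18): row 12 → {City,Balance} = (264, 68) ✓
(Rep=6, Type=24): row 13 → {City,Balance} = (265, 61) ✓
(Rep=6, Type=17): row 15 → {City,Balance} = (256, 62) ✓
Two rows agree on {Rep, Type} but differ on {City, Balance}, so {Rep, Type} -> {City, Balance} does not hold.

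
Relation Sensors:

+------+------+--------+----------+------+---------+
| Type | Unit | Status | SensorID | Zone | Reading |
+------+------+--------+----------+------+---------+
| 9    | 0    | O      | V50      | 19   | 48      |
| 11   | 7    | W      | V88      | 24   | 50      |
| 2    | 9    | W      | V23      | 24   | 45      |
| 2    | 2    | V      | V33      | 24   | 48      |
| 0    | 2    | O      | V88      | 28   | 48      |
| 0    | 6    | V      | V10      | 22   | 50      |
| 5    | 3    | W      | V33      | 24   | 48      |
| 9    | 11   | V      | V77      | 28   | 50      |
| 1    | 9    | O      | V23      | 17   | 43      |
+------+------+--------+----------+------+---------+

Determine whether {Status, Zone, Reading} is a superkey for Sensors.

Yes

All 9 rows have distinct {Status, Zone, Reading} values, so {Status, Zone, Reading} → (all attributes) holds and {Status, Zone, Reading} is a superkey.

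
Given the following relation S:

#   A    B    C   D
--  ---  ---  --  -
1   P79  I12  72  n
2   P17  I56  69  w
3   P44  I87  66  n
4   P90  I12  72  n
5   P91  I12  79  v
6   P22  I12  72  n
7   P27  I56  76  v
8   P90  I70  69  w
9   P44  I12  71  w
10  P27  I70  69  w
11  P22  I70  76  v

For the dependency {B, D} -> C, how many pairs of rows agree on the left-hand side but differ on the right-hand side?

0

(B=I12, D=n): all 3 rows agree on C — 0 pairs.
(B=I70, D=w): all 2 rows agree on C — 0 pairs.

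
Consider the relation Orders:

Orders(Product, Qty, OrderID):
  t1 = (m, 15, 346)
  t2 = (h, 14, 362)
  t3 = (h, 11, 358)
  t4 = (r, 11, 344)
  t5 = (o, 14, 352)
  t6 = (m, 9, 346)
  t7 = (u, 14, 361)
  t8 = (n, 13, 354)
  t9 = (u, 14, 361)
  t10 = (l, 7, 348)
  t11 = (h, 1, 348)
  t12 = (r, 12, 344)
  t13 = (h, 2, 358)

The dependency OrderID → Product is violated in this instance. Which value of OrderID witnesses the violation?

348

OrderID=346: rows 1, 6 → Product = m, m ✓
OrderID=362: row 2 → Product = h ✓
OrderID=358: rows 3, 13 → Product = h, h ✓
OrderID=344: rows 4, 12 → Product = r, r ✓
OrderID=352: row 5 → Product = o ✓
OrderID=361: rows 7, 9 → Product = u, u ✓
OrderID=354: row 8 → Product = n ✓
OrderID=348: rows 10, 11 → Product takes values {l, h} — violation
The only OrderID value with inconsistent Product is OrderID=348.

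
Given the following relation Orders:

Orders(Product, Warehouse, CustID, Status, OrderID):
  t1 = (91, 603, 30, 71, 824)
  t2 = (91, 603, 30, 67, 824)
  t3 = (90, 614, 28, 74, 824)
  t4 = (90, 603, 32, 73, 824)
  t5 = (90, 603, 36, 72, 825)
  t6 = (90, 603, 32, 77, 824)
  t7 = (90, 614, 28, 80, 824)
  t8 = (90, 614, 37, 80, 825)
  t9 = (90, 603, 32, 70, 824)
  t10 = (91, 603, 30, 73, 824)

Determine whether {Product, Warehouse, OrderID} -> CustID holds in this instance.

(Product=91, Warehouse=603, OrderID=824): rows 1, 2, 10 → CustID = 30, 30, 30 ✓
(Product=90, Warehouse=614, OrderID=824): rows 3, 7 → CustID = 28, 28 ✓
(Product=90, Warehouse=603, OrderID=824): rows 4, 6, 9 → CustID = 32, 32, 32 ✓
(Product=90, Warehouse=603, OrderID=825): row 5 → CustID = 36 ✓
(Product=90, Warehouse=614, OrderID=825): row 8 → CustID = 37 ✓
Every {Product, Warehouse, OrderID} value is associated with a single CustID value, so {Product, Warehouse, OrderID} -> CustID holds.

Yes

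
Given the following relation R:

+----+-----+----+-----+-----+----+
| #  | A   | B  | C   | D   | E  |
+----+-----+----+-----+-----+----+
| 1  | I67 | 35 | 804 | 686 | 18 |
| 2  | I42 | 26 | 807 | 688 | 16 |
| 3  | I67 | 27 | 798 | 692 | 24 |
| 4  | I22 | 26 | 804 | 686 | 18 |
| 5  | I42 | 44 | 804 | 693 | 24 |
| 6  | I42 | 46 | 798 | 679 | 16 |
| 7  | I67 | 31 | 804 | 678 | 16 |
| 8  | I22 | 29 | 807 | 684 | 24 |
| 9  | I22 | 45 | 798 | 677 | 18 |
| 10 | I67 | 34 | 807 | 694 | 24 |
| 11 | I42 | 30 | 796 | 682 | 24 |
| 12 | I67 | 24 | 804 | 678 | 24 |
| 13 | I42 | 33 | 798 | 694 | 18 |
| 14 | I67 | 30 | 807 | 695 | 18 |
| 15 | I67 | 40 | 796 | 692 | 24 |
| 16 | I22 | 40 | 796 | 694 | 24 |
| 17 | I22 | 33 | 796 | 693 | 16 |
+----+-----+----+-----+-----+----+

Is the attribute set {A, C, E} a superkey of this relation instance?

Yes

All 17 rows have distinct {A, C, E} values, so {A, C, E} → (all attributes) holds and {A, C, E} is a superkey.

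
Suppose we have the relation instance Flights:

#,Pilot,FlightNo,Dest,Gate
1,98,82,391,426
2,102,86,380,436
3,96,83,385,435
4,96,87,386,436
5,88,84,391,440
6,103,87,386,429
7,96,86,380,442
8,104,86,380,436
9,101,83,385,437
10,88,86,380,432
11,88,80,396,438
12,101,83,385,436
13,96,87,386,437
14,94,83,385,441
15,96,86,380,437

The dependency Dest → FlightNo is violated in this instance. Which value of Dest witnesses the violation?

391

Dest=391: rows 1, 5 → FlightNo takes values {82, 84} — violation
Dest=380: rows 2, 7, 8, 10, 15 → FlightNo = 86, 86, 86, 86, 86 ✓
Dest=385: rows 3, 9, 12, 14 → FlightNo = 83, 83, 83, 83 ✓
Dest=386: rows 4, 6, 13 → FlightNo = 87, 87, 87 ✓
Dest=396: row 11 → FlightNo = 80 ✓
The only Dest value with inconsistent FlightNo is Dest=391.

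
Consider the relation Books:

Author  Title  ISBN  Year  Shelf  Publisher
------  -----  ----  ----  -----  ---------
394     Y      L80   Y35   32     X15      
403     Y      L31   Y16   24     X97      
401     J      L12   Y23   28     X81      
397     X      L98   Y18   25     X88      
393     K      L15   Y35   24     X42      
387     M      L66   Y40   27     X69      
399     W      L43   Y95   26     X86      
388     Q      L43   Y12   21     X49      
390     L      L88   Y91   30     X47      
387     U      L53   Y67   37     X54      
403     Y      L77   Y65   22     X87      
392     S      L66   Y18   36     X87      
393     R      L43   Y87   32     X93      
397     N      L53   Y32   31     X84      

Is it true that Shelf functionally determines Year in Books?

No

Shelf=32: 2 rows → Year takes values {Y35, Y87} — violation
Shelf=24: 2 rows → Year takes values {Y16, Y35} — violation
Shelf=28: 1 row → Year = Y23 ✓
Shelf=25: 1 row → Year = Y18 ✓
Shelf=27: 1 row → Year = Y40 ✓
Shelf=26: 1 row → Year = Y95 ✓
Shelf=21: 1 row → Year = Y12 ✓
Shelf=30: 1 row → Year = Y91 ✓
Shelf=37: 1 row → Year = Y67 ✓
Shelf=22: 1 row → Year = Y65 ✓
Shelf=36: 1 row → Year = Y18 ✓
Shelf=31: 1 row → Year = Y32 ✓
Two rows agree on Shelf but differ on Year, so Shelf -> Year does not hold.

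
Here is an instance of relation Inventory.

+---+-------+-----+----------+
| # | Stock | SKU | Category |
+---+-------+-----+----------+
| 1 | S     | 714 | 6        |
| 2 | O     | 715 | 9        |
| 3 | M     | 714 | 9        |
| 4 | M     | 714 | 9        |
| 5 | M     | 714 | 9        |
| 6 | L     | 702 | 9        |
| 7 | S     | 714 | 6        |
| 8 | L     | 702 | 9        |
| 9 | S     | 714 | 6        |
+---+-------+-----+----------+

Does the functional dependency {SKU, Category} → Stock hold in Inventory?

(SKU=714, Category=6): rows 1, 7, 9 → Stock = S, S, S ✓
(SKU=715, Category=9): row 2 → Stock = O ✓
(SKU=714, Category=9): rows 3, 4, 5 → Stock = M, M, M ✓
(SKU=702, Category=9): rows 6, 8 → Stock = L, L ✓
Every {SKU, Category} value is associated with a single Stock value, so {SKU, Category} → Stock holds.

Yes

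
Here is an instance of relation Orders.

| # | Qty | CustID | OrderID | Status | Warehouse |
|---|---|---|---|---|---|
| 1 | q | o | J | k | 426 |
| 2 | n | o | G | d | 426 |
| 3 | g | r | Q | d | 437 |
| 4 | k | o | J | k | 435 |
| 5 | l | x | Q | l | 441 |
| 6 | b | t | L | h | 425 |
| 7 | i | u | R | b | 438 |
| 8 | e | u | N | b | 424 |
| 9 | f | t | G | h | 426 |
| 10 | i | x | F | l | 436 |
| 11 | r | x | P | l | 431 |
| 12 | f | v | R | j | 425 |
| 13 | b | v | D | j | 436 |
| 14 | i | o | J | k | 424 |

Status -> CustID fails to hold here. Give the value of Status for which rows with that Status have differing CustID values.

Status=k: rows 1, 4, 14 → CustID = o, o, o ✓
Status=d: rows 2, 3 → CustID takes values {o, r} — violation
Status=l: rows 5, 10, 11 → CustID = x, x, x ✓
Status=h: rows 6, 9 → CustID = t, t ✓
Status=b: rows 7, 8 → CustID = u, u ✓
Status=j: rows 12, 13 → CustID = v, v ✓
The only Status value with inconsistent CustID is Status=d.

d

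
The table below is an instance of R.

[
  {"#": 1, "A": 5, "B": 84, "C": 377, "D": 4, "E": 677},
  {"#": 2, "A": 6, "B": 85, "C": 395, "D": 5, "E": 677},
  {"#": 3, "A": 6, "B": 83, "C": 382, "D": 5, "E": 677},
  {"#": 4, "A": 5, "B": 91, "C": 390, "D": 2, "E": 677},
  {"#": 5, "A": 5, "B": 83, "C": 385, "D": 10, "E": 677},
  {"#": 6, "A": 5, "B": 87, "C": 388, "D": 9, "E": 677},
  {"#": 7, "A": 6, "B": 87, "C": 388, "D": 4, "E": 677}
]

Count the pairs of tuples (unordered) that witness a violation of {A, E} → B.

(A=5, E=677): violating pairs (1,4), (1,5), (1,6), (4,5), (4,6), (5,6) — 6 pairs.
(A=6, E=677): violating pairs (2,3), (2,7), (3,7) — 3 pairs.

9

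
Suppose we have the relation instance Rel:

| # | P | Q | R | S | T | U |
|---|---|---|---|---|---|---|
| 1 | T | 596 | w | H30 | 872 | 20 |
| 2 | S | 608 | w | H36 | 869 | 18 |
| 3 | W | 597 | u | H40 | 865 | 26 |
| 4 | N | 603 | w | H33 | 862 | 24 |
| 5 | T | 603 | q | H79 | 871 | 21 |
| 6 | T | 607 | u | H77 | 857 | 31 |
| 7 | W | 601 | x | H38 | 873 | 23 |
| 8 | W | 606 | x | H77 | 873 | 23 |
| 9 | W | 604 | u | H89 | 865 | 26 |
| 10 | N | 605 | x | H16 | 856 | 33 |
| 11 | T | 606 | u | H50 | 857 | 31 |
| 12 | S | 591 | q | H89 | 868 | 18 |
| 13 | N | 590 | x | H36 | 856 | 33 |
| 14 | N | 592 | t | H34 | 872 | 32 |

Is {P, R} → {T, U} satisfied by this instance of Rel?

(P=T, R=w): row 1 → {T,U} = (872, 20) ✓
(P=S, R=w): row 2 → {T,U} = (869, 18) ✓
(P=W, R=u): rows 3, 9 → {T,U} = (865, 26), (865, 26) ✓
(P=N, R=w): row 4 → {T,U} = (862, 24) ✓
(P=T, R=q): row 5 → {T,U} = (871, 21) ✓
(P=T, R=u): rows 6, 11 → {T,U} = (857, 31), (857, 31) ✓
(P=W, R=x): rows 7, 8 → {T,U} = (873, 23), (873, 23) ✓
(P=N, R=x): rows 10, 13 → {T,U} = (856, 33), (856, 33) ✓
(P=S, R=q): row 12 → {T,U} = (868, 18) ✓
(P=N, R=t): row 14 → {T,U} = (872, 32) ✓
Every {P, R} value is associated with a single {T, U} value, so {P, R} → {T, U} holds.

Yes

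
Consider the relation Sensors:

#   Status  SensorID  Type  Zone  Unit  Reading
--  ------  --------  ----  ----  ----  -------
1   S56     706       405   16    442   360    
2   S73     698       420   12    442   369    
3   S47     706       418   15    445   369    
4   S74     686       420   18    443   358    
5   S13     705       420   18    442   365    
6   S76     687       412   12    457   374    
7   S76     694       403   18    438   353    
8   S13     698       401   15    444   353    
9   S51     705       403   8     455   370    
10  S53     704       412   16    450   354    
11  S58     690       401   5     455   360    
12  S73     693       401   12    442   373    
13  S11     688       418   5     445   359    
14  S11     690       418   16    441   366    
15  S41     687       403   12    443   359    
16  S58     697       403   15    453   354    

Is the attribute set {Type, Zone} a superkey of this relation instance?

Rows 4 and 5 have the same {Type, Zone} value (Type=420, Zone=18) but are distinct tuples, so {Type, Zone} does not determine every attribute — not a superkey.

No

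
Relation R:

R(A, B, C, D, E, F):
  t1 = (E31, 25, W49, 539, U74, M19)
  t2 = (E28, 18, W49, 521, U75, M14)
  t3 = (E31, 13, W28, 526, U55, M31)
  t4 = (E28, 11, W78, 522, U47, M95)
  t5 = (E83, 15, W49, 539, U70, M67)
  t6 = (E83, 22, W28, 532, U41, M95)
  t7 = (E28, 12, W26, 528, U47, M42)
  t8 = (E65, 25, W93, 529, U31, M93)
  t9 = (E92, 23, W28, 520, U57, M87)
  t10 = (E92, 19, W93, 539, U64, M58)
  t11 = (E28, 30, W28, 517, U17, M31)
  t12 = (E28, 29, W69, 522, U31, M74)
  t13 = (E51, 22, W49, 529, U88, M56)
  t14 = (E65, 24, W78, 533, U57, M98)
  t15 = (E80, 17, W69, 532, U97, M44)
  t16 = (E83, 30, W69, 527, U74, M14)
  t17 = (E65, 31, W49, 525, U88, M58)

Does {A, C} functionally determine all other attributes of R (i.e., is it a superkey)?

All 17 rows have distinct {A, C} values, so {A, C} → (all attributes) holds and {A, C} is a superkey.

Yes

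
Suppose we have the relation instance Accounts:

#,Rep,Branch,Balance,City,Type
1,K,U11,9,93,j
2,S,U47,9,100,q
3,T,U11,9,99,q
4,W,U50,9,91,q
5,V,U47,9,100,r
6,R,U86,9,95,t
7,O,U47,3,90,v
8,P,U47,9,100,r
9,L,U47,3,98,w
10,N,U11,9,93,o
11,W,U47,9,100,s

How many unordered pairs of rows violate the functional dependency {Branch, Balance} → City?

3

(Branch=U11, Balance=9): violating pairs (1,3), (3,10) — 2 pairs.
(Branch=U47, Balance=9): all 4 rows agree on City — 0 pairs.
(Branch=U47, Balance=3): violating pairs (7,9) — 1 pair.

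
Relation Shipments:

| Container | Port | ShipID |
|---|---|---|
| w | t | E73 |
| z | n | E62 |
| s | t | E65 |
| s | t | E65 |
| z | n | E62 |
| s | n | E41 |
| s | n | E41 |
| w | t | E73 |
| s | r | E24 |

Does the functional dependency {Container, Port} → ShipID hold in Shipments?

Yes

(Container=w, Port=t): 2 rows → ShipID = E73, E73 ✓
(Container=z, Port=n): 2 rows → ShipID = E62, E62 ✓
(Container=s, Port=t): 2 rows → ShipID = E65, E65 ✓
(Container=s, Port=n): 2 rows → ShipID = E41, E41 ✓
(Container=s, Port=r): 1 row → ShipID = E24 ✓
Every {Container, Port} value is associated with a single ShipID value, so {Container, Port} → ShipID holds.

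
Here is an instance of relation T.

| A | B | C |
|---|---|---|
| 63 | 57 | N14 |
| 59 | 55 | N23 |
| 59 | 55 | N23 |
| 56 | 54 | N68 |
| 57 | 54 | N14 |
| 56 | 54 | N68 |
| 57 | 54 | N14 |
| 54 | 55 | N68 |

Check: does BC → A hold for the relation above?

Yes

(B=57, C=N14): 1 row → A = 63 ✓
(B=55, C=N23): 2 rows → A = 59, 59 ✓
(B=54, C=N68): 2 rows → A = 56, 56 ✓
(B=54, C=N14): 2 rows → A = 57, 57 ✓
(B=55, C=N68): 1 row → A = 54 ✓
Every BC value is associated with a single A value, so BC → A holds.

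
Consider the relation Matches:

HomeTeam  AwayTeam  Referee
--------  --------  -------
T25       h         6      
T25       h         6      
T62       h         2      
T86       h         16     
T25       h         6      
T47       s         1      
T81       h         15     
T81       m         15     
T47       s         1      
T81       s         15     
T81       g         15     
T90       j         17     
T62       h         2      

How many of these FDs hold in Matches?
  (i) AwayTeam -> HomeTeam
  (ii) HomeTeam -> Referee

(i) AwayTeam -> HomeTeam: AwayTeam=h: 7 rows → HomeTeam takes values {T25, T62, T86, T81} — violation; AwayTeam=s: 3 rows → HomeTeam takes values {T47, T81} — violation — fails.
(ii) HomeTeam -> Referee: every LHS value maps to a single RHS value — holds.
1 of the 2 dependencies holds.

1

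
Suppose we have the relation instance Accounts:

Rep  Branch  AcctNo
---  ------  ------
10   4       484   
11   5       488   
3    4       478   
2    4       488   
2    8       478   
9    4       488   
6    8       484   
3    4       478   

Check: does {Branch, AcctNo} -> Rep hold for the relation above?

No

(Branch=4, AcctNo=484): 1 row → Rep = 10 ✓
(Branch=5, AcctNo=488): 1 row → Rep = 11 ✓
(Branch=4, AcctNo=478): 2 rows → Rep = 3, 3 ✓
(Branch=4, AcctNo=488): 2 rows → Rep takes values {2, 9} — violation
(Branch=8, AcctNo=478): 1 row → Rep = 2 ✓
(Branch=8, AcctNo=484): 1 row → Rep = 6 ✓
Two rows agree on {Branch, AcctNo} but differ on Rep, so {Branch, AcctNo} -> Rep does not hold.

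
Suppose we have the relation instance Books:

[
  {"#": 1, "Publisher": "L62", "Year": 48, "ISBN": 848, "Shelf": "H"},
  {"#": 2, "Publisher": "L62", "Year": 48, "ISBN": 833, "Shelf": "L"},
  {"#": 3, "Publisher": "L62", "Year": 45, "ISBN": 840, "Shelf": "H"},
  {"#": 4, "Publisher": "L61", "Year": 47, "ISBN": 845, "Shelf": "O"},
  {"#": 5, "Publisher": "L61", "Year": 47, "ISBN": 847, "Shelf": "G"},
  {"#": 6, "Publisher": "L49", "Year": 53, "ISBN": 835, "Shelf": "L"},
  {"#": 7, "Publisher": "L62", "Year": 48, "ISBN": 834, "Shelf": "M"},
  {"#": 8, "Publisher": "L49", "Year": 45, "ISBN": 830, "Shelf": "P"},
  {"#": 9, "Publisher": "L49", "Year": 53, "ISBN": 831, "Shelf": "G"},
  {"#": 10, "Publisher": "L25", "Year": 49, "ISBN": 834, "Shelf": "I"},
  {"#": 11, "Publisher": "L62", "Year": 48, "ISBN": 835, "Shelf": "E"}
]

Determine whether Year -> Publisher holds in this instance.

Year=48: rows 1, 2, 7, 11 → Publisher = L62, L62, L62, L62 ✓
Year=45: rows 3, 8 → Publisher takes values {L62, L49} — violation
Year=47: rows 4, 5 → Publisher = L61, L61 ✓
Year=53: rows 6, 9 → Publisher = L49, L49 ✓
Year=49: row 10 → Publisher = L25 ✓
Two rows agree on Year but differ on Publisher, so Year -> Publisher does not hold.

No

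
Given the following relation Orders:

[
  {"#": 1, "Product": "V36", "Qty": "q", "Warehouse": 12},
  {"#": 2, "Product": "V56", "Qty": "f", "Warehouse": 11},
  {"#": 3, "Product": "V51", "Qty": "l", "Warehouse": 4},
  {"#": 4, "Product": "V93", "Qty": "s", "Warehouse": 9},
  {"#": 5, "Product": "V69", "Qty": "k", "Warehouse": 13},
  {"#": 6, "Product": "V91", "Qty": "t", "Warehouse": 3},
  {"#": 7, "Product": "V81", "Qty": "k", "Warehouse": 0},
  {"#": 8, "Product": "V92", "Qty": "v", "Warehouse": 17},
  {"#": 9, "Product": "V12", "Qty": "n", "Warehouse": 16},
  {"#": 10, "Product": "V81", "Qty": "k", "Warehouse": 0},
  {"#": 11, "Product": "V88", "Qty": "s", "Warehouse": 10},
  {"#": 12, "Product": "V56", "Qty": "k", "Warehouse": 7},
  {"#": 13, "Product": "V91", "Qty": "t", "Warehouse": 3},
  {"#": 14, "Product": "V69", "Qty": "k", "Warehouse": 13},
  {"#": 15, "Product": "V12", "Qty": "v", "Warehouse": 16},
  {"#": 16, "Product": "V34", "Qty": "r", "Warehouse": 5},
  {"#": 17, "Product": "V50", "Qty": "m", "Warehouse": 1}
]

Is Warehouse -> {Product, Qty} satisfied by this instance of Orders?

No

Warehouse=12: row 1 → {Product,Qty} = (V36, q) ✓
Warehouse=11: row 2 → {Product,Qty} = (V56, f) ✓
Warehouse=4: row 3 → {Product,Qty} = (V51, l) ✓
Warehouse=9: row 4 → {Product,Qty} = (V93, s) ✓
Warehouse=13: rows 5, 14 → {Product,Qty} = (V69, k), (V69, k) ✓
Warehouse=3: rows 6, 13 → {Product,Qty} = (V91, t), (V91, t) ✓
Warehouse=0: rows 7, 10 → {Product,Qty} = (V81, k), (V81, k) ✓
Warehouse=17: row 8 → {Product,Qty} = (V92, v) ✓
Warehouse=16: rows 9, 15 → {Product,Qty} takes values {(V12, n), (V12, v)} — violation
Warehouse=10: row 11 → {Product,Qty} = (V88, s) ✓
Warehouse=7: row 12 → {Product,Qty} = (V56, k) ✓
Warehouse=5: row 16 → {Product,Qty} = (V34, r) ✓
Warehouse=1: row 17 → {Product,Qty} = (V50, m) ✓
Two rows agree on Warehouse but differ on {Product, Qty}, so Warehouse -> {Product, Qty} does not hold.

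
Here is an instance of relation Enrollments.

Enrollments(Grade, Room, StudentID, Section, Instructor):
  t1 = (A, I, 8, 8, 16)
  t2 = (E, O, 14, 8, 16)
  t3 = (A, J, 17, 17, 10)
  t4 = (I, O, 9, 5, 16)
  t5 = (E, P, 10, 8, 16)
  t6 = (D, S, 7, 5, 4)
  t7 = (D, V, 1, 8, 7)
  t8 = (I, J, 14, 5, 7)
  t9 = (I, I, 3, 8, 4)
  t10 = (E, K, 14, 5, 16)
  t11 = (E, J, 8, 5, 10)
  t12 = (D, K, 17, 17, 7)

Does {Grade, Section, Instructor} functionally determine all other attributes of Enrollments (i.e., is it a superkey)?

Rows 2 and 5 have the same {Grade, Section, Instructor} value (Grade=E, Section=8, Instructor=16) but are distinct tuples, so {Grade, Section, Instructor} does not determine every attribute — not a superkey.

No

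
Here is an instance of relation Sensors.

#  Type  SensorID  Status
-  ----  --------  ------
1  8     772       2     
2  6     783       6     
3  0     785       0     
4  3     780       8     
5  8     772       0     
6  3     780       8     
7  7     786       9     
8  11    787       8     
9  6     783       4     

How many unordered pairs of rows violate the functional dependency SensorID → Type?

SensorID=772: all 2 rows agree on Type — 0 pairs.
SensorID=783: all 2 rows agree on Type — 0 pairs.
SensorID=780: all 2 rows agree on Type — 0 pairs.

0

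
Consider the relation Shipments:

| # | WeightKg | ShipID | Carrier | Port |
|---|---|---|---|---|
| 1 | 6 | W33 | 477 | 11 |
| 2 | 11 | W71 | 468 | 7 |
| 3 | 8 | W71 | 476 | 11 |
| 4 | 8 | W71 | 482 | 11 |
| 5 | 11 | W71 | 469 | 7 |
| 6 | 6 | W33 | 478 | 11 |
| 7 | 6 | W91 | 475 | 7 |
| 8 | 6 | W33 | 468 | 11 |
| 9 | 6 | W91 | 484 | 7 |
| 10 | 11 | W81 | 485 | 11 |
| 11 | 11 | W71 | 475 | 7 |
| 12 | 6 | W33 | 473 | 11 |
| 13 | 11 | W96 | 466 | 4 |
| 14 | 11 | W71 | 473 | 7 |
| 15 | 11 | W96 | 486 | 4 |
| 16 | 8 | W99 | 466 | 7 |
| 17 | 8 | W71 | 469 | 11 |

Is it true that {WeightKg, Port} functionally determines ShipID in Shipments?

(WeightKg=6, Port=11): rows 1, 6, 8, 12 → ShipID = W33, W33, W33, W33 ✓
(WeightKg=11, Port=7): rows 2, 5, 11, 14 → ShipID = W71, W71, W71, W71 ✓
(WeightKg=8, Port=11): rows 3, 4, 17 → ShipID = W71, W71, W71 ✓
(WeightKg=6, Port=7): rows 7, 9 → ShipID = W91, W91 ✓
(WeightKg=11, Port=11): row 10 → ShipID = W81 ✓
(WeightKg=11, Port=4): rows 13, 15 → ShipID = W96, W96 ✓
(WeightKg=8, Port=7): row 16 → ShipID = W99 ✓
Every {WeightKg, Port} value is associated with a single ShipID value, so {WeightKg, Port} → ShipID holds.

Yes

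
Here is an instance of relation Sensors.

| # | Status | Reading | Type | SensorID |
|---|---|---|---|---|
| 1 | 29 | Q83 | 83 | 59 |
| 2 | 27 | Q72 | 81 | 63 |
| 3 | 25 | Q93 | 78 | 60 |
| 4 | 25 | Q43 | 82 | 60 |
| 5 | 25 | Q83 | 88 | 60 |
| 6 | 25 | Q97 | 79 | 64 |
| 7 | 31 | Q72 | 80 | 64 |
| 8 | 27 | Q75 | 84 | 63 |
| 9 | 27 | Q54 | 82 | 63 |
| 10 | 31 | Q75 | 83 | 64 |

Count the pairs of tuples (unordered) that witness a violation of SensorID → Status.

2

SensorID=63: all 3 rows agree on Status — 0 pairs.
SensorID=60: all 3 rows agree on Status — 0 pairs.
SensorID=64: violating pairs (6,7), (6,10) — 2 pairs.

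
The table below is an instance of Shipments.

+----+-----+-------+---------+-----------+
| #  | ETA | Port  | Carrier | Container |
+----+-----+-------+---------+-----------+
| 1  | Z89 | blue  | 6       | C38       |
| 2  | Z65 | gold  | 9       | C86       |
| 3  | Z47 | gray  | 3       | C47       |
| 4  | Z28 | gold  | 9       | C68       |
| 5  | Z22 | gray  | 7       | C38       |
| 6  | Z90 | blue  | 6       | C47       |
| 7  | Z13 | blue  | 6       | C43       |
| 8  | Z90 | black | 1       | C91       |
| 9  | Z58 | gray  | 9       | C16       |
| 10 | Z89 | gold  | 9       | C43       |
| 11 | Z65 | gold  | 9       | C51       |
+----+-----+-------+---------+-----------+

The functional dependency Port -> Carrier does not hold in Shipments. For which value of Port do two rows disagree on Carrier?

gray

Port=blue: rows 1, 6, 7 → Carrier = 6, 6, 6 ✓
Port=gold: rows 2, 4, 10, 11 → Carrier = 9, 9, 9, 9 ✓
Port=gray: rows 3, 5, 9 → Carrier takes values {3, 7, 9} — violation
Port=black: row 8 → Carrier = 1 ✓
The only Port value with inconsistent Carrier is Port=gray.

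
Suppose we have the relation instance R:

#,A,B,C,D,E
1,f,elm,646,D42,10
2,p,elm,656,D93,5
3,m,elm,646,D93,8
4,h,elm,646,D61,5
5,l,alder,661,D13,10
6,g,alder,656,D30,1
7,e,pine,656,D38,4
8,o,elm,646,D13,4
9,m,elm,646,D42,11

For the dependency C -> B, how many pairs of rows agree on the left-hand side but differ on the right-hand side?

C=646: all 5 rows agree on B — 0 pairs.
C=656: violating pairs (2,6), (2,7), (6,7) — 3 pairs.

3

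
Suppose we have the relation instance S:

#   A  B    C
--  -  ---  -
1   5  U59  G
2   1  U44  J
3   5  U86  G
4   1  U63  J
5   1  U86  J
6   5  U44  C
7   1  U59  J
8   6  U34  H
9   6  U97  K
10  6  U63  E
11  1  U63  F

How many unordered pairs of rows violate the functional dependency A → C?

A=5: violating pairs (1,6), (3,6) — 2 pairs.
A=1: violating pairs (2,11), (4,11), (5,11), (7,11) — 4 pairs.
A=6: violating pairs (8,9), (8,10), (9,10) — 3 pairs.

9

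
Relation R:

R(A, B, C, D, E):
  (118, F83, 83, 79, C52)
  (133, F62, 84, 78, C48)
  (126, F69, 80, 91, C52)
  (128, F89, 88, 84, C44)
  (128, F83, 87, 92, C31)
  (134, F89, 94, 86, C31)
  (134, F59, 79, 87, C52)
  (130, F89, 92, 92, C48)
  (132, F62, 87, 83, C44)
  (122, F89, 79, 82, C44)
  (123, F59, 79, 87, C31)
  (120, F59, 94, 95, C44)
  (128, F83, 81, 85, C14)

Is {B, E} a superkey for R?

Two distinct rows share (B=F89, E=C44), so {B, E} does not determine every attribute — not a superkey.

No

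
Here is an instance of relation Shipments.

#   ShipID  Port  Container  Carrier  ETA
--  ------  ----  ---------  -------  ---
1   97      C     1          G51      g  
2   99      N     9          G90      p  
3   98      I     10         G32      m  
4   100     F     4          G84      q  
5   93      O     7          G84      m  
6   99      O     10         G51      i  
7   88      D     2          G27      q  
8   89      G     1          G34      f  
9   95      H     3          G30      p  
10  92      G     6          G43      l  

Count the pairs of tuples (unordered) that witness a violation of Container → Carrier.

Container=1: violating pairs (1,8) — 1 pair.
Container=10: violating pairs (3,6) — 1 pair.

2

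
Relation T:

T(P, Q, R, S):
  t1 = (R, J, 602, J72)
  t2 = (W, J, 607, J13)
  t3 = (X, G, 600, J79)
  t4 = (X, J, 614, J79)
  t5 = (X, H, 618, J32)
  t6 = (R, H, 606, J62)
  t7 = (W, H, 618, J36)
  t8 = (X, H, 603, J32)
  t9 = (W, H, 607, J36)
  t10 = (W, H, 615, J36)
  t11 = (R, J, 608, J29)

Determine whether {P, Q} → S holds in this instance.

(P=R, Q=J): rows 1, 11 → S takes values {J72, J29} — violation
(P=W, Q=J): row 2 → S = J13 ✓
(P=X, Q=G): row 3 → S = J79 ✓
(P=X, Q=J): row 4 → S = J79 ✓
(P=X, Q=H): rows 5, 8 → S = J32, J32 ✓
(P=R, Q=H): row 6 → S = J62 ✓
(P=W, Q=H): rows 7, 9, 10 → S = J36, J36, J36 ✓
Two rows agree on {P, Q} but differ on S, so {P, Q} → S does not hold.

No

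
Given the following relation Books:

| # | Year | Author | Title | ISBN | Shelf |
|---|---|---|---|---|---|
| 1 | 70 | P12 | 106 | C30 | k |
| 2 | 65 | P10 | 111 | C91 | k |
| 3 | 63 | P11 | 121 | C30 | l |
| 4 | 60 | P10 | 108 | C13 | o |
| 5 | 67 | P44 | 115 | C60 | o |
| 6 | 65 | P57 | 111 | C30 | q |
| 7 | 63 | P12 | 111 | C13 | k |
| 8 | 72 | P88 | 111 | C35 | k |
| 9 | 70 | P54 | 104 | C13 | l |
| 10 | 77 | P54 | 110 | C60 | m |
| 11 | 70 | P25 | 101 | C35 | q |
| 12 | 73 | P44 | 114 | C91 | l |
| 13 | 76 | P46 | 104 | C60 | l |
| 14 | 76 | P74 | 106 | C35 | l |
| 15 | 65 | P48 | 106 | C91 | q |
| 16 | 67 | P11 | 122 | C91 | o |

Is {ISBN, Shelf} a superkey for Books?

All 16 rows have distinct {ISBN, Shelf} values, so {ISBN, Shelf} → (all attributes) holds and {ISBN, Shelf} is a superkey.

Yes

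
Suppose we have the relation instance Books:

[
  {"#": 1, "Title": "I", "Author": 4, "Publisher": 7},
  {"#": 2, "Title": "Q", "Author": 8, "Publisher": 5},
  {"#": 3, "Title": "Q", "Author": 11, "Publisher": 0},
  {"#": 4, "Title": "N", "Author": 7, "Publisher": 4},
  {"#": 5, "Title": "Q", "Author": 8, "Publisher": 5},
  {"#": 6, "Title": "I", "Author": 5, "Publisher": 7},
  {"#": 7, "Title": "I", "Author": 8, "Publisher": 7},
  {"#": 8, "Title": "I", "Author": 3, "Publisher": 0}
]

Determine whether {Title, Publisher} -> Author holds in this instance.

(Title=I, Publisher=7): rows 1, 6, 7 → Author takes values {4, 5, 8} — violation
(Title=Q, Publisher=5): rows 2, 5 → Author = 8, 8 ✓
(Title=Q, Publisher=0): row 3 → Author = 11 ✓
(Title=N, Publisher=4): row 4 → Author = 7 ✓
(Title=I, Publisher=0): row 8 → Author = 3 ✓
Two rows agree on {Title, Publisher} but differ on Author, so {Title, Publisher} -> Author does not hold.

No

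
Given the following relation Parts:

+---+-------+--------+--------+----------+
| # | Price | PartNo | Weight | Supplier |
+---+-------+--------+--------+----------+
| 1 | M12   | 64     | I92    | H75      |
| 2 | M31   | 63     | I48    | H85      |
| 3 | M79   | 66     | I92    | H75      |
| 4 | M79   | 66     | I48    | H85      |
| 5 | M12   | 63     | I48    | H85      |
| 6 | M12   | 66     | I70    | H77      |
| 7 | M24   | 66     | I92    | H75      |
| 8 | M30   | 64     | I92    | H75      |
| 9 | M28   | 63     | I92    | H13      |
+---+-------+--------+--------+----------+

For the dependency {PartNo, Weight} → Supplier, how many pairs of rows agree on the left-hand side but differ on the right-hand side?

0

(PartNo=64, Weight=I92): all 2 rows agree on Supplier — 0 pairs.
(PartNo=63, Weight=I48): all 2 rows agree on Supplier — 0 pairs.
(PartNo=66, Weight=I92): all 2 rows agree on Supplier — 0 pairs.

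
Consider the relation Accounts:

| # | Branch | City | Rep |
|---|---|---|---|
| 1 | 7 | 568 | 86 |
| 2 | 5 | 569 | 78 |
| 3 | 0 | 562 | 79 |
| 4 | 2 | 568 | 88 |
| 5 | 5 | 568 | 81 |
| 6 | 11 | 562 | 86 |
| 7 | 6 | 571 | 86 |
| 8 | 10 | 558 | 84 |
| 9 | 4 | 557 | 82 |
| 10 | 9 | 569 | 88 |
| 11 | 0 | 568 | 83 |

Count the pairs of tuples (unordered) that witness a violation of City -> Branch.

8

City=568: violating pairs (1,4), (1,5), (1,11), (4,5), (4,11), (5,11) — 6 pairs.
City=569: violating pairs (2,10) — 1 pair.
City=562: violating pairs (3,6) — 1 pair.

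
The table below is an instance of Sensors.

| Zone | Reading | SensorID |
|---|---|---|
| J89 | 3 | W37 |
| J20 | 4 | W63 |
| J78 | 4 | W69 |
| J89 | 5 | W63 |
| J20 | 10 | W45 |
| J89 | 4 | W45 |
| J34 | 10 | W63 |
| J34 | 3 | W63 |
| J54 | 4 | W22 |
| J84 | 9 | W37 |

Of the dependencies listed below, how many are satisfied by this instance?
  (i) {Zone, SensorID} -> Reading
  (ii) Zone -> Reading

0

(i) {Zone, SensorID} -> Reading: (Zone=J34, SensorID=W63): 2 rows → Reading takes values {10, 3} — violation — fails.
(ii) Zone -> Reading: Zone=J89: 3 rows → Reading takes values {3, 5, 4} — violation; Zone=J20: 2 rows → Reading takes values {4, 10} — violation; Zone=J34: 2 rows → Reading takes values {10, 3} — violation — fails.
None of the 2 dependencies hold.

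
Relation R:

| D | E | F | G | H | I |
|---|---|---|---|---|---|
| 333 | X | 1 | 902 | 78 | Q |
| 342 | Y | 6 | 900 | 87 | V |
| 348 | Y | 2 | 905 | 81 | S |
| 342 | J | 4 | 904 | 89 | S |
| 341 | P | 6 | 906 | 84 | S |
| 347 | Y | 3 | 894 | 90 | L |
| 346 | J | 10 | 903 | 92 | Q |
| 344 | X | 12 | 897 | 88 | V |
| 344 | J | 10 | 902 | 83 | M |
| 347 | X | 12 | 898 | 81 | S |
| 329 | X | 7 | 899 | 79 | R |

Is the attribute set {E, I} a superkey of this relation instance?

Yes

All 11 rows have distinct {E, I} values, so {E, I} → (all attributes) holds and {E, I} is a superkey.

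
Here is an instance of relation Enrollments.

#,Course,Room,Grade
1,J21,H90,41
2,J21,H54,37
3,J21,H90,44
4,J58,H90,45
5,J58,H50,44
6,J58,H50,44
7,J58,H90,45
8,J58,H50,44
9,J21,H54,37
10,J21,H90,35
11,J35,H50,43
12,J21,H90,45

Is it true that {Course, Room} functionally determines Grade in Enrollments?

No

(Course=J21, Room=H90): rows 1, 3, 10, 12 → Grade takes values {41, 44, 35, 45} — violation
(Course=J21, Room=H54): rows 2, 9 → Grade = 37, 37 ✓
(Course=J58, Room=H90): rows 4, 7 → Grade = 45, 45 ✓
(Course=J58, Room=H50): rows 5, 6, 8 → Grade = 44, 44, 44 ✓
(Course=J35, Room=H50): row 11 → Grade = 43 ✓
Two rows agree on {Course, Room} but differ on Grade, so {Course, Room} -> Grade does not hold.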